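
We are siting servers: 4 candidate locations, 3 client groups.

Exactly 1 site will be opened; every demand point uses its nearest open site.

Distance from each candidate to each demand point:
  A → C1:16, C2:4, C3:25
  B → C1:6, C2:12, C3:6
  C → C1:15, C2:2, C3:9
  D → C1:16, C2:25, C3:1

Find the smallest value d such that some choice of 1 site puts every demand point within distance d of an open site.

Open {B}.
  Farthest demand point is C2 at distance 12 (to B); all others are ≤ 12.
With {C} the worst case is 15.
With {A} the worst case is 25.
No size-1 selection achieves below 12.

12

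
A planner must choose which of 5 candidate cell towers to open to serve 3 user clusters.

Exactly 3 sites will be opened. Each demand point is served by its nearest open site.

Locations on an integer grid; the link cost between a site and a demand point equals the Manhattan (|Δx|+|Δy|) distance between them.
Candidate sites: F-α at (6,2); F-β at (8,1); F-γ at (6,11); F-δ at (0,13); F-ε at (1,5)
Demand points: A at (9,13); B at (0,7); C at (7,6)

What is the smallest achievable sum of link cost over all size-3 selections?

Open {F-α, F-γ, F-ε}.
  A→F-γ 5, B→F-ε 3, C→F-α 5  ⇒ total 13.
Compare {F-β, F-γ, F-ε}: total 14.
Compare {F-γ, F-δ, F-ε}: total 14.
No size-3 selection does better; minimum is 13.

13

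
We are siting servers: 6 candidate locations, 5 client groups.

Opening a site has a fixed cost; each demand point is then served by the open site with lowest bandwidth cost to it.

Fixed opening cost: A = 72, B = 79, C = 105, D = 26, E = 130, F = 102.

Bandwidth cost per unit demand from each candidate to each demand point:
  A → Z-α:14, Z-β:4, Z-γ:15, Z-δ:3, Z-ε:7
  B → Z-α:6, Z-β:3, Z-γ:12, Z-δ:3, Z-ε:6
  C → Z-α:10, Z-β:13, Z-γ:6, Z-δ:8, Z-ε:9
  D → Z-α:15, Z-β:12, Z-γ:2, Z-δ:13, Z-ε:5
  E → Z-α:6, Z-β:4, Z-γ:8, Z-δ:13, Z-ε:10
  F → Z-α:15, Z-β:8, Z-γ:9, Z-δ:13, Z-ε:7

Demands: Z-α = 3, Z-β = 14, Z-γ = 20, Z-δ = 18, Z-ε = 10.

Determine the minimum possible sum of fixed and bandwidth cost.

Open {B, D}: assign each demand point to its cheapest open site.
  Z-α→B 3×6=18, Z-β→B 14×3=42, Z-γ→D 20×2=40, Z-δ→B 18×3=54, Z-ε→D 10×5=50
  bandwidth cost 204, fixed 105 → total 309.
Compare {A, D}: bandwidth cost 242 + fixed 98 = 340.
Compare {A, B, D}: bandwidth cost 204 + fixed 177 = 381.
Compare {B, D, F}: bandwidth cost 204 + fixed 207 = 411.
All other subsets cost ≥ 340. Minimum total cost: 309.

309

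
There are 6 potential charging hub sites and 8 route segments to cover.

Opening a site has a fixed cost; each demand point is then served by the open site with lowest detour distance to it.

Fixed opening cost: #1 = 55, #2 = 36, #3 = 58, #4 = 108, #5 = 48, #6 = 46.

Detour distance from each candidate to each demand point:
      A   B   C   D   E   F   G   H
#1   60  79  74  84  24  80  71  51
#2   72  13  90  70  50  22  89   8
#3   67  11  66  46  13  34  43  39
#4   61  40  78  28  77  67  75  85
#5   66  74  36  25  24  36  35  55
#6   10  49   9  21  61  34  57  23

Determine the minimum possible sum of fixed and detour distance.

268

Open {#3, #6}: assign each demand point to its cheapest open site.
  A→#6 10, B→#3 11, C→#6 9, D→#6 21, E→#3 13, F→#3 34, G→#3 43, H→#6 23
  detour distance 164, fixed 104 → total 268.
Compare {#2, #6}: detour distance 190 + fixed 82 = 272.
Compare {#2, #5, #6}: detour distance 142 + fixed 130 = 272.
Compare {#2, #3, #6}: detour distance 137 + fixed 140 = 277.
All other subsets cost ≥ 272. Minimum total cost: 268.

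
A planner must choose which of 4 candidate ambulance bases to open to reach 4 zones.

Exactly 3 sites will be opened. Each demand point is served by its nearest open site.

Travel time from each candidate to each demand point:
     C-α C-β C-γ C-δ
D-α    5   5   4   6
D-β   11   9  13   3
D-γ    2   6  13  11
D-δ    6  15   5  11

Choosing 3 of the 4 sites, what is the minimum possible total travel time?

Open {D-α, D-β, D-γ}.
  C-α→D-γ 2, C-β→D-α 5, C-γ→D-α 4, C-δ→D-β 3  ⇒ total 14.
Compare {D-β, D-γ, D-δ}: total 16.
Compare {D-α, D-β, D-δ}: total 17.
No size-3 selection does better; minimum is 14.

14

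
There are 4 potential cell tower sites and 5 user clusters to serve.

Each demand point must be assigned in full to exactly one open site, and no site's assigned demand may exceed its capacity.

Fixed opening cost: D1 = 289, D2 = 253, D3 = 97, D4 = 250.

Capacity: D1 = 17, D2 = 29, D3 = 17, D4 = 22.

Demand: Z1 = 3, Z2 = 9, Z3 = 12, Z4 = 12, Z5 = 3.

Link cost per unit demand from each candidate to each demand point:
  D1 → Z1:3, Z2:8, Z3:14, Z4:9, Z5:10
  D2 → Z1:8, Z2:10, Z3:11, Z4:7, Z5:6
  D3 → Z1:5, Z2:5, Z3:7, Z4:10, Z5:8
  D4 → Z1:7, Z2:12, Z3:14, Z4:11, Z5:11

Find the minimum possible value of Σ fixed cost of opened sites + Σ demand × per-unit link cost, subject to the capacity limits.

Open {D2, D3}; cheapest assignment that respects the capacities:
  D2 (cap 29, load 24): Z2, Z4, Z5 — cost 9×10 + 12×7 + 3×6 = 192
  D3 (cap 17, load 15): Z1, Z3 — cost 3×5 + 12×7 = 99
  Shipping 291, fixed 350 → total 641.
  Any other capacity-feasible assignment to {D2, D3} ships for at least 291.
Compare {D1, D2}: its best feasible assignment gives total 857.
Compare {D2, D4}: its best feasible assignment gives total 866.
Every other set of open sites that can feasibly serve all demand totals ≥ 857 even under its best assignment. Minimum: 641.

641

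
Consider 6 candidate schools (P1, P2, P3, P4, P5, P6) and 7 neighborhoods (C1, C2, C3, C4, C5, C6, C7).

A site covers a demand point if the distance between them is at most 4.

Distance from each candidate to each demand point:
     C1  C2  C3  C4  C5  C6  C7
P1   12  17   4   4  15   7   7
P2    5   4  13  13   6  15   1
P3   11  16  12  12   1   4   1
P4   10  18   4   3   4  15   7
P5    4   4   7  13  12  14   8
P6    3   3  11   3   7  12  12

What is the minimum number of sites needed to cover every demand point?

Coverage sets (demand points within 4 of each site):
  P1: {C3, C4}
  P2: {C2, C7}
  P3: {C5, C6, C7}
  P4: {C3, C4, C5}
  P5: {C1, C2}
  P6: {C1, C2, C4}
No 2 sites suffice: every size-2 union leaves at least one demand point uncovered.
But {P1, P3, P5} covers everything, so the minimum is 3.

3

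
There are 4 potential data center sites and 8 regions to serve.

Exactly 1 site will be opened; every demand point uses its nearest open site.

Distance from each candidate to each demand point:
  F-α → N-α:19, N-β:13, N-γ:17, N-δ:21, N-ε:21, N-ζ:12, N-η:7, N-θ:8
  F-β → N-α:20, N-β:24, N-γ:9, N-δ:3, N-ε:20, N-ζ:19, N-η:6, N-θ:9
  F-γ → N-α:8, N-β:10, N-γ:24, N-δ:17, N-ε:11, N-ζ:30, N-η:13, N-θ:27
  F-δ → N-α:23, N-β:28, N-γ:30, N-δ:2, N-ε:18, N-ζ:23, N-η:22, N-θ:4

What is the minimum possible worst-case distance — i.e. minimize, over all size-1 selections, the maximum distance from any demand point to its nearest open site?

Open {F-α}.
  Farthest demand point is N-δ at distance 21 (to F-α); all others are ≤ 21.
With {F-β} the worst case is 24.
With {F-γ} the worst case is 30.
No size-1 selection achieves below 21.

21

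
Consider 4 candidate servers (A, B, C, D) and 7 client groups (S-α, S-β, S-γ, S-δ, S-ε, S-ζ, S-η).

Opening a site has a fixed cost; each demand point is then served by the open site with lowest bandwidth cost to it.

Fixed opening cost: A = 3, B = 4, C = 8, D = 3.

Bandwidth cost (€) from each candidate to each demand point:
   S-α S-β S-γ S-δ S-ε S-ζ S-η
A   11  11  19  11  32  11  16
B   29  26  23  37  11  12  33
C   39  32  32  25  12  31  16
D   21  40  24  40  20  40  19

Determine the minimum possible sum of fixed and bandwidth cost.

97

Open {A, B}: assign each demand point to its cheapest open site.
  S-α→A 11, S-β→A 11, S-γ→A 19, S-δ→A 11, S-ε→B 11, S-ζ→A 11, S-η→A 16
  bandwidth cost 90, fixed 7 → total 97.
Compare {A, B, D}: bandwidth cost 90 + fixed 10 = 100.
Compare {A, C}: bandwidth cost 91 + fixed 11 = 102.
Compare {A, D}: bandwidth cost 99 + fixed 6 = 105.
All other subsets cost ≥ 100. Minimum total cost: 97.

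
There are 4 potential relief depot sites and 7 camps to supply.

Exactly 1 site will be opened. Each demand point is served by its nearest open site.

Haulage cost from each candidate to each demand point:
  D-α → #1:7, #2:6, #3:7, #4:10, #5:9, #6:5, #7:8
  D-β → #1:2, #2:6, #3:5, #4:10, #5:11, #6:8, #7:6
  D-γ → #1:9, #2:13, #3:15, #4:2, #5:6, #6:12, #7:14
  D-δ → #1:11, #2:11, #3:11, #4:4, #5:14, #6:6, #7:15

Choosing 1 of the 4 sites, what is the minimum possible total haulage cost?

Open {D-β}.
  #1→D-β 2, #2→D-β 6, #3→D-β 5, #4→D-β 10, #5→D-β 11, #6→D-β 8, #7→D-β 6  ⇒ total 48.
Compare {D-α}: total 52.
Compare {D-γ}: total 71.
No size-1 selection does better; minimum is 48.

48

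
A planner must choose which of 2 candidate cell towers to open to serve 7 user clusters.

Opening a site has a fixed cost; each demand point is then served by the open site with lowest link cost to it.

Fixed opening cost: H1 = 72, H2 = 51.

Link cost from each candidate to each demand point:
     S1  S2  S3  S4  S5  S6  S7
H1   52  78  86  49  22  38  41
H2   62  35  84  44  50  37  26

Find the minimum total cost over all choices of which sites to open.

389

Open {H2}: assign each demand point to its cheapest open site.
  S1→H2 62, S2→H2 35, S3→H2 84, S4→H2 44, S5→H2 50, S6→H2 37, S7→H2 26
  link cost 338, fixed 51 → total 389.
Compare {H1, H2}: link cost 300 + fixed 123 = 423.
Compare {H1}: link cost 366 + fixed 72 = 438.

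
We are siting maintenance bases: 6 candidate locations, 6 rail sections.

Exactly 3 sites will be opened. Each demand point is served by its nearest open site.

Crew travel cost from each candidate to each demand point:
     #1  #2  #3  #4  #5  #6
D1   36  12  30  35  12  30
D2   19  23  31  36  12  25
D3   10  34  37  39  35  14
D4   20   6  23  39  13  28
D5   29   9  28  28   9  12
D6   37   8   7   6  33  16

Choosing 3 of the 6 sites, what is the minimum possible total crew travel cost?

52

Open {D3, D5, D6}.
  #1→D3 10, #2→D6 8, #3→D6 7, #4→D6 6, #5→D5 9, #6→D5 12  ⇒ total 52.
Compare {D3, D4, D6}: total 56.
Compare {D1, D3, D6}: total 57.
No size-3 selection does better; minimum is 52.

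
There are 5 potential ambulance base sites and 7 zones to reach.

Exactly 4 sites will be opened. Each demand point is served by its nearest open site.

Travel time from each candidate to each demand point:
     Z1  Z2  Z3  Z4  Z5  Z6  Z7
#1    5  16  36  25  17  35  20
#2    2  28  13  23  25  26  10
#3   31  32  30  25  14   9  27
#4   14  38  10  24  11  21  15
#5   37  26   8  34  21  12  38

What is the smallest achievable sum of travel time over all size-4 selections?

Open {#1, #2, #3, #4}.
  Z1→#2 2, Z2→#1 16, Z3→#4 10, Z4→#2 23, Z5→#4 11, Z6→#3 9, Z7→#2 10  ⇒ total 81.
Compare {#1, #2, #3, #5}: total 82.
Compare {#1, #2, #4, #5}: total 82.
No size-4 selection does better; minimum is 81.

81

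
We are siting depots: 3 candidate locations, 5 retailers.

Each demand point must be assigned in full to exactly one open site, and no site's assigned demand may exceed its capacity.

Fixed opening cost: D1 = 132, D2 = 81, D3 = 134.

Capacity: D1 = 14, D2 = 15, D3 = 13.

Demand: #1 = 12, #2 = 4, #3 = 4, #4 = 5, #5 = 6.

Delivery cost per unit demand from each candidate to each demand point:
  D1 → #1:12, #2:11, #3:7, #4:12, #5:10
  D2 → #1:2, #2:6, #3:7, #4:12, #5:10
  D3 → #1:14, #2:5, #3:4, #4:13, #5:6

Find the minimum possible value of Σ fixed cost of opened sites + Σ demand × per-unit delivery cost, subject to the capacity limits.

515

Open {D1, D2, D3}; cheapest assignment that respects the capacities:
  D1 (cap 14, load 9): #3, #4 — cost 4×7 + 5×12 = 88
  D2 (cap 15, load 12): #1 — cost 12×2 = 24
  D3 (cap 13, load 10): #2, #5 — cost 4×5 + 6×6 = 56
  Shipping 168, fixed 347 → total 515.
  Any other capacity-feasible assignment to {D1, D2, D3} ships for at least 168.
Total demand is 31 and no other set of sites has combined capacity ≥ 31, so {D1, D2, D3} is the only feasible choice of open sites. Minimum: 515.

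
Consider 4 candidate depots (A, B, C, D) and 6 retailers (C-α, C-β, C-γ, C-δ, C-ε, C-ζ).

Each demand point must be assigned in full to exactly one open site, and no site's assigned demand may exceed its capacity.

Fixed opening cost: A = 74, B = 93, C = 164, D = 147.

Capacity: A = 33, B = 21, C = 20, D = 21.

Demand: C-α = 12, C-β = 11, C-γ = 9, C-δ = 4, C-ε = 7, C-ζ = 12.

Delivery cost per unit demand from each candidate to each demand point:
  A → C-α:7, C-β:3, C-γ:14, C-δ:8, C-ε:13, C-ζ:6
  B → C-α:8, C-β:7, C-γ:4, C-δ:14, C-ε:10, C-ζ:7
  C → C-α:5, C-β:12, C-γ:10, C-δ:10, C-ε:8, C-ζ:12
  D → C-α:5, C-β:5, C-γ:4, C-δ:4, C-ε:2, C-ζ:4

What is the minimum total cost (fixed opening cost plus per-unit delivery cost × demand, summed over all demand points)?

Open {A, B, D}; cheapest assignment that respects the capacities:
  A (cap 33, load 27): C-β, C-δ, C-ζ — cost 11×3 + 4×8 + 12×6 = 137
  B (cap 21, load 9): C-γ — cost 9×4 = 36
  D (cap 21, load 19): C-α, C-ε — cost 12×5 + 7×2 = 74
  Shipping 247, fixed 314 → total 561.
  Any other capacity-feasible assignment to {A, B, D} ships for at least 247.
Compare {A, C, D}: its best feasible assignment gives total 616.
Compare {A, B, C}: its best feasible assignment gives total 620.
Every other set of open sites that can feasibly serve all demand totals ≥ 616 even under its best assignment. Minimum: 561.

561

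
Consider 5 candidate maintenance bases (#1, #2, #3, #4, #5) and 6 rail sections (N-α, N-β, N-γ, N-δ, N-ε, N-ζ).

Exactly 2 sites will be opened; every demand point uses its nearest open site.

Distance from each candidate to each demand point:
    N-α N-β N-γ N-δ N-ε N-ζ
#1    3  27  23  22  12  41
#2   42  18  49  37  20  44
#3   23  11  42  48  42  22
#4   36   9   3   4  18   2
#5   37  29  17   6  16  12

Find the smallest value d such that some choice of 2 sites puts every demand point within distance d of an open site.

Open {#1, #4}.
  Farthest demand point is N-ε at distance 12 (to #1); all others are ≤ 12.
With {#1, #3} the worst case is 23.
With {#3, #4} the worst case is 23.
No size-2 selection achieves below 12.

12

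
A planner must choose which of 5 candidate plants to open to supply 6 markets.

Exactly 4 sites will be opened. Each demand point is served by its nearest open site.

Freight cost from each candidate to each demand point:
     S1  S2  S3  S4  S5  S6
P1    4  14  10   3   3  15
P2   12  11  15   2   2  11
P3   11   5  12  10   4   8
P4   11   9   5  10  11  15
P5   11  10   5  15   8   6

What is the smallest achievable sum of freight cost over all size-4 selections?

24

Open {P1, P2, P3, P5}.
  S1→P1 4, S2→P3 5, S3→P5 5, S4→P2 2, S5→P2 2, S6→P5 6  ⇒ total 24.
Compare {P1, P2, P3, P4}: total 26.
Compare {P1, P3, P4, P5}: total 26.
No size-4 selection does better; minimum is 24.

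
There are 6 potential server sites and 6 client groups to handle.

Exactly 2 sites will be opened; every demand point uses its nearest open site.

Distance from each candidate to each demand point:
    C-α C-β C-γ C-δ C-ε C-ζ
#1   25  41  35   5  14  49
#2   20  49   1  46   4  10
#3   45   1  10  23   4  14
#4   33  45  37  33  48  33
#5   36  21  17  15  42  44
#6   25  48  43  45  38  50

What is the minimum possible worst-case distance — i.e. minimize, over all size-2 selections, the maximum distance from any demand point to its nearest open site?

Open {#2, #5}.
  Farthest demand point is C-β at distance 21 (to #5); all others are ≤ 21.
With {#2, #3} the worst case is 23.
With {#1, #3} the worst case is 25.
No size-2 selection achieves below 21.

21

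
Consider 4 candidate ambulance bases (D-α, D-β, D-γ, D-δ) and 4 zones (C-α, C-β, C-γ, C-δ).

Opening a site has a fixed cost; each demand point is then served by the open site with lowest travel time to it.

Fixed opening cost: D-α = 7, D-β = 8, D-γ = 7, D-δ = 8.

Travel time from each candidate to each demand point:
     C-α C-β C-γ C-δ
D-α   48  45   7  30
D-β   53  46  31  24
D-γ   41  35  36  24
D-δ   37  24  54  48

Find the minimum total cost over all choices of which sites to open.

113

Open {D-α, D-δ}: assign each demand point to its cheapest open site.
  C-α→D-δ 37, C-β→D-δ 24, C-γ→D-α 7, C-δ→D-α 30
  travel time 98, fixed 15 → total 113.
Compare {D-α, D-γ, D-δ}: travel time 92 + fixed 22 = 114.
Compare {D-α, D-β, D-δ}: travel time 92 + fixed 23 = 115.
Compare {D-α, D-γ}: travel time 107 + fixed 14 = 121.
All other subsets cost ≥ 114. Minimum total cost: 113.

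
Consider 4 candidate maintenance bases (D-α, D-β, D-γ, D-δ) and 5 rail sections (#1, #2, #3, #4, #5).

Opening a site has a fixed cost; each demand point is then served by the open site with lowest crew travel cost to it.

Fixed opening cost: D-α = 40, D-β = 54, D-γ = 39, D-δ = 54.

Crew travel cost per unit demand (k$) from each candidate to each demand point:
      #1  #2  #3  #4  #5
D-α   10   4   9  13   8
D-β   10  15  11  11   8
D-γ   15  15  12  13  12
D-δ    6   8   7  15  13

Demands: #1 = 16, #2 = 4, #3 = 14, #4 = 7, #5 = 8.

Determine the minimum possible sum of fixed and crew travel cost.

Open {D-α, D-δ}: assign each demand point to its cheapest open site.
  #1→D-δ 16×6=96, #2→D-α 4×4=16, #3→D-δ 14×7=98, #4→D-α 7×13=91, #5→D-α 8×8=64
  crew travel cost 365, fixed 94 → total 459.
Compare {D-β, D-δ}: crew travel cost 367 + fixed 108 = 475.
Compare {D-δ}: crew travel cost 435 + fixed 54 = 489.
Compare {D-α}: crew travel cost 457 + fixed 40 = 497.
All other subsets cost ≥ 475. Minimum total cost: 459.

459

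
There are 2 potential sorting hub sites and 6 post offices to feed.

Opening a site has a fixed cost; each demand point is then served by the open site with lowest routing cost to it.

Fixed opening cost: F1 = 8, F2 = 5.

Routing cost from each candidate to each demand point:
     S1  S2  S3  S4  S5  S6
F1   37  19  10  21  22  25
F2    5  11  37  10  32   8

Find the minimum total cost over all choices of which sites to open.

79

Open {F1, F2}: assign each demand point to its cheapest open site.
  S1→F2 5, S2→F2 11, S3→F1 10, S4→F2 10, S5→F1 22, S6→F2 8
  routing cost 66, fixed 13 → total 79.
Compare {F2}: routing cost 103 + fixed 5 = 108.
Compare {F1}: routing cost 134 + fixed 8 = 142.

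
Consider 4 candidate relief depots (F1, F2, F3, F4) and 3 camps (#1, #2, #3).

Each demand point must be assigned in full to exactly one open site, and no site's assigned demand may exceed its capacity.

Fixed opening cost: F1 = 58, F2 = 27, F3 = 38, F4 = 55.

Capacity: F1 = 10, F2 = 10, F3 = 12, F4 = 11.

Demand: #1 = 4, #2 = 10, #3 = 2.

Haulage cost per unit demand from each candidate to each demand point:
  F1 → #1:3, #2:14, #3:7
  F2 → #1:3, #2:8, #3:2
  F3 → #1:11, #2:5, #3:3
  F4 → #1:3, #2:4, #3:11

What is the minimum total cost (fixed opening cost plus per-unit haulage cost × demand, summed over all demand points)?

Open {F2, F3}; cheapest assignment that respects the capacities:
  F2 (cap 10, load 6): #1, #3 — cost 4×3 + 2×2 = 16
  F3 (cap 12, load 10): #2 — cost 10×5 = 50
  Shipping 66, fixed 65 → total 131.
  Any other capacity-feasible assignment to {F2, F3} ships for at least 66.
Compare {F2, F4}: its best feasible assignment gives total 138.
Compare {F3, F4}: its best feasible assignment gives total 161.
Every other set of open sites that can feasibly serve all demand totals ≥ 138 even under its best assignment. Minimum: 131.

131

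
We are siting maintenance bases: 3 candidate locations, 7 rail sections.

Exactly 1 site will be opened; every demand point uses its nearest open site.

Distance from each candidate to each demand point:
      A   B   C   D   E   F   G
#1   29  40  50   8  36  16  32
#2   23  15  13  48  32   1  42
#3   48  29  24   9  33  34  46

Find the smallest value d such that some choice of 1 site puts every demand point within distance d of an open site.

Open {#2}.
  Farthest demand point is D at distance 48 (to #2); all others are ≤ 48.
With {#3} the worst case is 48.
With {#1} the worst case is 50.
No size-1 selection achieves below 48.

48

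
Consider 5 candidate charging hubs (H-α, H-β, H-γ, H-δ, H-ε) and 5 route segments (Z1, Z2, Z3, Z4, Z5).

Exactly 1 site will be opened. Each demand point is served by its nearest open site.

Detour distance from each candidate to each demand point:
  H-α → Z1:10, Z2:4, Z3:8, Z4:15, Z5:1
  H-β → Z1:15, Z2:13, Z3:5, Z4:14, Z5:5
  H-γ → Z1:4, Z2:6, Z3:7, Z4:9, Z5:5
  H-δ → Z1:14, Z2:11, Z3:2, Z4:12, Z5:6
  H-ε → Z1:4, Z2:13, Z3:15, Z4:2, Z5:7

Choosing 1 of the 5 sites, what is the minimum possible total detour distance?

31

Open {H-γ}.
  Z1→H-γ 4, Z2→H-γ 6, Z3→H-γ 7, Z4→H-γ 9, Z5→H-γ 5  ⇒ total 31.
Compare {H-α}: total 38.
Compare {H-ε}: total 41.
No size-1 selection does better; minimum is 31.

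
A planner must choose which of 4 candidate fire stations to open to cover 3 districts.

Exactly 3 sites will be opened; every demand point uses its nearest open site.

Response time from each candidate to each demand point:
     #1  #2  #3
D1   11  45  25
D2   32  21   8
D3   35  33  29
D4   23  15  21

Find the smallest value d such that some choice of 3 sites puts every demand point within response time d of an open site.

Open {D1, D2, D4}.
  Farthest demand point is #2 at response time 15 (to D4); all others are ≤ 15.
With {D1, D2, D3} the worst case is 21.
With {D1, D3, D4} the worst case is 21.
No size-3 selection achieves below 15.

15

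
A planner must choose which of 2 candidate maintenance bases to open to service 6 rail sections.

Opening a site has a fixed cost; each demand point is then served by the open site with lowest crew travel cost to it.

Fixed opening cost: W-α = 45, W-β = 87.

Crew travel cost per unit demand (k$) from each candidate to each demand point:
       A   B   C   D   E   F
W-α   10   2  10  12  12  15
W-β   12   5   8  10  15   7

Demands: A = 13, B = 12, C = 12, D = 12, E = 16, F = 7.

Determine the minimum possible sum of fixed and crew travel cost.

Open {W-α, W-β}: assign each demand point to its cheapest open site.
  A→W-α 13×10=130, B→W-α 12×2=24, C→W-β 12×8=96, D→W-β 12×10=120, E→W-α 16×12=192, F→W-β 7×7=49
  crew travel cost 611, fixed 132 → total 743.
Compare {W-α}: crew travel cost 715 + fixed 45 = 760.
Compare {W-β}: crew travel cost 721 + fixed 87 = 808.

743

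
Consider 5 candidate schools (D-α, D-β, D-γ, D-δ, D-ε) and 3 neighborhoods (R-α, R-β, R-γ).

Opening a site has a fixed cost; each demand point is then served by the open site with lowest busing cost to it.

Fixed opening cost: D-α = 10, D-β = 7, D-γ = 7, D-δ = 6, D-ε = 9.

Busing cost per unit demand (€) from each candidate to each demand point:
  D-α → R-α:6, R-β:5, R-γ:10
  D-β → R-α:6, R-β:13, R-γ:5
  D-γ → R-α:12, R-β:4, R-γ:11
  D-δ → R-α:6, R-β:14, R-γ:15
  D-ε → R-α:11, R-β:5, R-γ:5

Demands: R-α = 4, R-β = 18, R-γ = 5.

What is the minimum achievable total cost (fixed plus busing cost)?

Open {D-β, D-γ}: assign each demand point to its cheapest open site.
  R-α→D-β 4×6=24, R-β→D-γ 18×4=72, R-γ→D-β 5×5=25
  busing cost 121, fixed 14 → total 135.
Compare {D-β, D-γ, D-δ}: busing cost 121 + fixed 20 = 141.
Compare {D-γ, D-δ, D-ε}: busing cost 121 + fixed 22 = 143.
Compare {D-β, D-γ, D-ε}: busing cost 121 + fixed 23 = 144.
All other subsets cost ≥ 141. Minimum total cost: 135.

135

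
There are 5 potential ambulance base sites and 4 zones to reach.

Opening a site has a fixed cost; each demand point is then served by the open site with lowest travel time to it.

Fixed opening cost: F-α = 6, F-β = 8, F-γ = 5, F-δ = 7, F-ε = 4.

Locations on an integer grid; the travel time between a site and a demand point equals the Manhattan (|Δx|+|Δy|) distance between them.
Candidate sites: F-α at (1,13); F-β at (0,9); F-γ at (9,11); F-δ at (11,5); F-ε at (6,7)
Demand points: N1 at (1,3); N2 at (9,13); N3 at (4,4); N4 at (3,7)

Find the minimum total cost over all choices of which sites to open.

28

Open {F-γ, F-ε}: assign each demand point to its cheapest open site.
  N1→F-ε 9, N2→F-γ 2, N3→F-ε 5, N4→F-ε 3
  travel time 19, fixed 9 → total 28.
Compare {F-ε}: travel time 26 + fixed 4 = 30.
Compare {F-α, F-γ, F-ε}: travel time 19 + fixed 15 = 34.
Compare {F-β, F-γ, F-ε}: travel time 17 + fixed 17 = 34.
All other subsets cost ≥ 30. Minimum total cost: 28.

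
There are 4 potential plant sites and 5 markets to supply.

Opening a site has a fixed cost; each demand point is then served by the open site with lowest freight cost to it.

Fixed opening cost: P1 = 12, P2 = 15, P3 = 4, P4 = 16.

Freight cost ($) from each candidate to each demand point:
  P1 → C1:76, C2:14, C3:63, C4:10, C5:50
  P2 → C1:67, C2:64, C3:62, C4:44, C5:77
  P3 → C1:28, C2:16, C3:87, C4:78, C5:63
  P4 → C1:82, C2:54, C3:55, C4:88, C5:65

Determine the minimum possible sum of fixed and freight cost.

Open {P1, P3}: assign each demand point to its cheapest open site.
  C1→P3 28, C2→P1 14, C3→P1 63, C4→P1 10, C5→P1 50
  freight cost 165, fixed 16 → total 181.
Compare {P1, P3, P4}: freight cost 157 + fixed 32 = 189.
Compare {P1, P2, P3}: freight cost 164 + fixed 31 = 195.
Compare {P1, P2, P3, P4}: freight cost 157 + fixed 47 = 204.
All other subsets cost ≥ 189. Minimum total cost: 181.

181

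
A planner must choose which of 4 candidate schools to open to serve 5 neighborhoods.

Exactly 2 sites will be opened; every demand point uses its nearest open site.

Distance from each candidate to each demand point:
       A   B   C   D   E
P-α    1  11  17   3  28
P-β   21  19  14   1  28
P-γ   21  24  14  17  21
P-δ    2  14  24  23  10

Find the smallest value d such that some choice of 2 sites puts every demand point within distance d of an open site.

Open {P-β, P-δ}.
  Farthest demand point is B at distance 14 (to P-δ); all others are ≤ 14.
With {P-α, P-δ} the worst case is 17.
With {P-γ, P-δ} the worst case is 17.
No size-2 selection achieves below 14.

14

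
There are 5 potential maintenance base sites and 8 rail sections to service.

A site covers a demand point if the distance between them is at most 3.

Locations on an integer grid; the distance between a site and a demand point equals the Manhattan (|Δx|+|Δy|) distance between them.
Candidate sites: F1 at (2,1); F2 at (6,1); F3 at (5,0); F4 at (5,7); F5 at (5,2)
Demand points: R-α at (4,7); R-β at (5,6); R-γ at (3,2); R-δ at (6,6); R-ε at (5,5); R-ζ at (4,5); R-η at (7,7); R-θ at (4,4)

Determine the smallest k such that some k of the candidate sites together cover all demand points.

Coverage sets (demand points within 3 of each site):
  F1: {R-γ}
  F2: {}
  F3: {}
  F4: {R-α, R-β, R-δ, R-ε, R-ζ, R-η}
  F5: {R-γ, R-ε, R-θ}
No single site covers all 8 demand points.
But {F4, F5} covers everything, so the minimum is 2.

2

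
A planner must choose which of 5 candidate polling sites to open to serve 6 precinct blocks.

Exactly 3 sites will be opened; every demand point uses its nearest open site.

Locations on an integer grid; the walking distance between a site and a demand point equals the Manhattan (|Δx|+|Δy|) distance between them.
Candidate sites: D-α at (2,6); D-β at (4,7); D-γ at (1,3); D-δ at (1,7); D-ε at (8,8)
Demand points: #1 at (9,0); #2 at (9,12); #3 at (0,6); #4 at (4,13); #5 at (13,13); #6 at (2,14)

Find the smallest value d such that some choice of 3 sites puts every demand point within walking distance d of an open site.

10

Open {D-α, D-β, D-ε}.
  Farthest demand point is #5 at walking distance 10 (to D-ε); all others are ≤ 10.
With {D-α, D-γ, D-ε} the worst case is 10.
With {D-α, D-δ, D-ε} the worst case is 10.
No size-3 selection achieves below 10.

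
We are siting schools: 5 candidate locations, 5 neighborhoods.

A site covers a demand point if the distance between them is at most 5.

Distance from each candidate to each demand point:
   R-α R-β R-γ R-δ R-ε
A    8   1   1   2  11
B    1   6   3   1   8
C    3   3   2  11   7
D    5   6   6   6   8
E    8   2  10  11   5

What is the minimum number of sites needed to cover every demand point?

Coverage sets (demand points within 5 of each site):
  A: {R-β, R-γ, R-δ}
  B: {R-α, R-γ, R-δ}
  C: {R-α, R-β, R-γ}
  D: {R-α}
  E: {R-β, R-ε}
No single site covers all 5 demand points.
But {B, E} covers everything, so the minimum is 2.

2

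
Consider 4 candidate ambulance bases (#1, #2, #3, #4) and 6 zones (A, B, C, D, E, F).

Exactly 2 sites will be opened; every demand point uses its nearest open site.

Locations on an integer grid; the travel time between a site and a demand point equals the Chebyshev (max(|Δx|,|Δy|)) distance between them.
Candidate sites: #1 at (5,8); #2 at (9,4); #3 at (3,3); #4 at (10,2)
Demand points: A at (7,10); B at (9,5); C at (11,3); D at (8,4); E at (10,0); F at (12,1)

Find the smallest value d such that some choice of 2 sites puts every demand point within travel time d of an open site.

3

Open {#1, #4}.
  Farthest demand point is B at travel time 3 (to #4); all others are ≤ 3.
With {#1, #2} the worst case is 4.
With {#2, #3} the worst case is 6.
No size-2 selection achieves below 3.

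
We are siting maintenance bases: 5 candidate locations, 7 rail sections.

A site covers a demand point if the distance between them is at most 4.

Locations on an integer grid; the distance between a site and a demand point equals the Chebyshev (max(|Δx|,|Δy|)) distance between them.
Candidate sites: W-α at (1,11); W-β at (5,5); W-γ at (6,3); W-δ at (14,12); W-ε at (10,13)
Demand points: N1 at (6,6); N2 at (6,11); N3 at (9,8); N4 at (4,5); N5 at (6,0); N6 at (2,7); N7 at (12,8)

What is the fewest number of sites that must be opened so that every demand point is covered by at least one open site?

Coverage sets (demand points within 4 of each site):
  W-α: {N6}
  W-β: {N1, N3, N4, N6}
  W-γ: {N1, N4, N5, N6}
  W-δ: {N7}
  W-ε: {N2}
No 3 sites suffice: every size-3 union leaves at least one demand point uncovered.
But {W-β, W-γ, W-δ, W-ε} covers everything, so the minimum is 4.

4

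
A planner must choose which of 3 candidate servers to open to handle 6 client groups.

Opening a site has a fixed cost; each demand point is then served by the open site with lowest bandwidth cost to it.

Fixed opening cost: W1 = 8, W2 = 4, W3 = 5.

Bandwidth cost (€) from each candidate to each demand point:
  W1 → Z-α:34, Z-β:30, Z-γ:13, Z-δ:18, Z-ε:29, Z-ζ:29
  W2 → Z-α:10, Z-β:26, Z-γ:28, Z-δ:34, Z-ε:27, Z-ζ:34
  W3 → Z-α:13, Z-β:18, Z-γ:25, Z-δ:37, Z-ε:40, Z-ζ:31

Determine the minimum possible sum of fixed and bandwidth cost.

Open {W1, W2, W3}: assign each demand point to its cheapest open site.
  Z-α→W2 10, Z-β→W3 18, Z-γ→W1 13, Z-δ→W1 18, Z-ε→W2 27, Z-ζ→W1 29
  bandwidth cost 115, fixed 17 → total 132.
Compare {W1, W3}: bandwidth cost 120 + fixed 13 = 133.
Compare {W1, W2}: bandwidth cost 123 + fixed 12 = 135.
Compare {W2, W3}: bandwidth cost 145 + fixed 9 = 154.
All other subsets cost ≥ 133. Minimum total cost: 132.

132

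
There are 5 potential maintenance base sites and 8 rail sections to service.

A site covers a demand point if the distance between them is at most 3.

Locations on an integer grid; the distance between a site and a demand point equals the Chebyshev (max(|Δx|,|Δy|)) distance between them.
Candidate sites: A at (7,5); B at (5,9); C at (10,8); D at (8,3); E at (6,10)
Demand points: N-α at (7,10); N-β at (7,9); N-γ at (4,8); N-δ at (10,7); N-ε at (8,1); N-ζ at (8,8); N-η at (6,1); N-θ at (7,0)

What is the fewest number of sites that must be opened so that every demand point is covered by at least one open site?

Coverage sets (demand points within 3 of each site):
  A: {N-γ, N-δ, N-ζ}
  B: {N-α, N-β, N-γ, N-ζ}
  C: {N-α, N-β, N-δ, N-ζ}
  D: {N-ε, N-η, N-θ}
  E: {N-α, N-β, N-γ, N-ζ}
No 2 sites suffice: every size-2 union leaves at least one demand point uncovered.
But {A, B, D} covers everything, so the minimum is 3.

3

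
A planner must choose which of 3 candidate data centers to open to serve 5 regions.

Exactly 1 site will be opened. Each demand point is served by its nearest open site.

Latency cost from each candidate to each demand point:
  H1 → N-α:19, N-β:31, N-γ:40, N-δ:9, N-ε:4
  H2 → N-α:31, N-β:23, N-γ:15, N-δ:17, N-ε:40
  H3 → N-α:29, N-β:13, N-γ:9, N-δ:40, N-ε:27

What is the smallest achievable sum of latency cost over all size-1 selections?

103

Open {H1}.
  N-α→H1 19, N-β→H1 31, N-γ→H1 40, N-δ→H1 9, N-ε→H1 4  ⇒ total 103.
Compare {H3}: total 118.
Compare {H2}: total 126.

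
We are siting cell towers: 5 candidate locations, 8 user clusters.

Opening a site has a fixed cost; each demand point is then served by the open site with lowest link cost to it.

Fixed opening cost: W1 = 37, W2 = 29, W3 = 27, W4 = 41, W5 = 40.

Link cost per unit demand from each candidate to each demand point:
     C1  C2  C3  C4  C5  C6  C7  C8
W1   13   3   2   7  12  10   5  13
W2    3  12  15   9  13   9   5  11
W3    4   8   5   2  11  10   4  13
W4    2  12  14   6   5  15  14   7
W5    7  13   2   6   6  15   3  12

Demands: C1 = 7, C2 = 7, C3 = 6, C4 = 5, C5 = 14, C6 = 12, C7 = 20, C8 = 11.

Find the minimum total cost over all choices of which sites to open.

509

Open {W1, W3, W4}: assign each demand point to its cheapest open site.
  C1→W4 7×2=14, C2→W1 7×3=21, C3→W1 6×2=12, C4→W3 5×2=10, C5→W4 14×5=70, C6→W1 12×10=120, C7→W3 20×4=80, C8→W4 11×7=77
  link cost 404, fixed 105 → total 509.
Compare {W1, W4}: link cost 444 + fixed 78 = 522.
Compare {W1, W4, W5}: link cost 404 + fixed 118 = 522.
Compare {W3, W4}: link cost 457 + fixed 68 = 525.
All other subsets cost ≥ 522. Minimum total cost: 509.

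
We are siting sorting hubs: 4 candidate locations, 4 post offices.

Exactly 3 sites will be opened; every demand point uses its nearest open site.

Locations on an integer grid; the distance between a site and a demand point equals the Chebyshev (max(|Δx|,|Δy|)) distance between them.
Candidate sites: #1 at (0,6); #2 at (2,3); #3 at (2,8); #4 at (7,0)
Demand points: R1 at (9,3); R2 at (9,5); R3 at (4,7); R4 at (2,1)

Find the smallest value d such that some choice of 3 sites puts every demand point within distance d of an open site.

Open {#1, #2, #4}.
  Farthest demand point is R2 at distance 5 (to #4); all others are ≤ 5.
With {#1, #3, #4} the worst case is 5.
With {#2, #3, #4} the worst case is 5.
No size-3 selection achieves below 5.

5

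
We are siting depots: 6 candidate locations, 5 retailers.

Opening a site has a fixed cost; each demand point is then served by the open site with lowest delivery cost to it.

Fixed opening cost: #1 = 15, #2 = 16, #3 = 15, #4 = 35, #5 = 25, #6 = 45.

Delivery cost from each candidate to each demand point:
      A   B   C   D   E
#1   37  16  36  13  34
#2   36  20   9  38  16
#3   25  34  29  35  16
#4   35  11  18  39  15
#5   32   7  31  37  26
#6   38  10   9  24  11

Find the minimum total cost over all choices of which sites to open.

Open {#1, #2}: assign each demand point to its cheapest open site.
  A→#2 36, B→#1 16, C→#2 9, D→#1 13, E→#2 16
  delivery cost 90, fixed 31 → total 121.
Compare {#1, #2, #3}: delivery cost 79 + fixed 46 = 125.
Compare {#1, #3}: delivery cost 99 + fixed 30 = 129.
Compare {#1, #2, #5}: delivery cost 77 + fixed 56 = 133.
All other subsets cost ≥ 125. Minimum total cost: 121.

121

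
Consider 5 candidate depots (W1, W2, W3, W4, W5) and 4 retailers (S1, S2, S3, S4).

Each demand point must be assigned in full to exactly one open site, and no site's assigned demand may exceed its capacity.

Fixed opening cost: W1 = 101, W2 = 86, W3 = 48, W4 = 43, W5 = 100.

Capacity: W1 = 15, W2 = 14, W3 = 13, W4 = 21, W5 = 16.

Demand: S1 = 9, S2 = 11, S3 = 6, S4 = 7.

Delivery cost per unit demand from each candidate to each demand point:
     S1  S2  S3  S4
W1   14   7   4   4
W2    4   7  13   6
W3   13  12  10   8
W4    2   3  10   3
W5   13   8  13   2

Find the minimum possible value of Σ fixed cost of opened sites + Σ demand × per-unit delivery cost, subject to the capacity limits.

Open {W1, W4}; cheapest assignment that respects the capacities:
  W1 (cap 15, load 13): S3, S4 — cost 6×4 + 7×4 = 52
  W4 (cap 21, load 20): S1, S2 — cost 9×2 + 11×3 = 51
  Shipping 103, fixed 144 → total 247.
  Any other capacity-feasible assignment to {W1, W4} ships for at least 103.
Compare {W3, W4}: its best feasible assignment gives total 258.
Compare {W4, W5}: its best feasible assignment gives total 286.
Every other set of open sites that can feasibly serve all demand totals ≥ 258 even under its best assignment. Minimum: 247.

247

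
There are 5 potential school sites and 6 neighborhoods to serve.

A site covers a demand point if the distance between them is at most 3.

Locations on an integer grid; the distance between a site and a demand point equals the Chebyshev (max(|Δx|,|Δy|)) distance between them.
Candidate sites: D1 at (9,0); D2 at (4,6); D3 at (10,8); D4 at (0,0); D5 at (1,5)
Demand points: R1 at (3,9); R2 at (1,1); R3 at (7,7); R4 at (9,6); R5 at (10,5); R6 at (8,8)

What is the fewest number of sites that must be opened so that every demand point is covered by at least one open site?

Coverage sets (demand points within 3 of each site):
  D1: {}
  D2: {R1, R3}
  D3: {R3, R4, R5, R6}
  D4: {R2}
  D5: {}
No 2 sites suffice: every size-2 union leaves at least one demand point uncovered.
But {D2, D3, D4} covers everything, so the minimum is 3.

3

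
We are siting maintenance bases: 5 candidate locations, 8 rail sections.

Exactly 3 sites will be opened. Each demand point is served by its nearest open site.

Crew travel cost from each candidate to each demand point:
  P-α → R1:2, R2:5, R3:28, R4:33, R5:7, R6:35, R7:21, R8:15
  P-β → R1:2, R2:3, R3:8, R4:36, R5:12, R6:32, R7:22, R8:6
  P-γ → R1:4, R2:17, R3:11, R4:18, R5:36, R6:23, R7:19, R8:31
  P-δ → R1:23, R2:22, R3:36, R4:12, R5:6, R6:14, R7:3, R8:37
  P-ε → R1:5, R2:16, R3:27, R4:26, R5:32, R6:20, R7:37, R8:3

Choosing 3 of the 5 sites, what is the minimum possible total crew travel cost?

Open {P-β, P-δ, P-ε}.
  R1→P-β 2, R2→P-β 3, R3→P-β 8, R4→P-δ 12, R5→P-δ 6, R6→P-δ 14, R7→P-δ 3, R8→P-ε 3  ⇒ total 51.
Compare {P-α, P-β, P-δ}: total 54.
Compare {P-β, P-γ, P-δ}: total 54.
No size-3 selection does better; minimum is 51.

51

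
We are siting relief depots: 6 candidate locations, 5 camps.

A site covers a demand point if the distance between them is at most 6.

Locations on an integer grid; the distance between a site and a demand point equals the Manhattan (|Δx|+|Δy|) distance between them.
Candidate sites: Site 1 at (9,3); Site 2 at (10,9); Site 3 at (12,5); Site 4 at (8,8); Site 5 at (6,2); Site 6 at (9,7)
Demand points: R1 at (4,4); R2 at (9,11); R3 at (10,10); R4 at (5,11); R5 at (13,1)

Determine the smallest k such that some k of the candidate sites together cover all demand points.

2

Coverage sets (demand points within 6 of each site):
  Site 1: {R1, R5}
  Site 2: {R2, R3}
  Site 3: {R5}
  Site 4: {R2, R3, R4}
  Site 5: {R1}
  Site 6: {R2, R3}
No single site covers all 5 demand points.
But {Site 1, Site 4} covers everything, so the minimum is 2.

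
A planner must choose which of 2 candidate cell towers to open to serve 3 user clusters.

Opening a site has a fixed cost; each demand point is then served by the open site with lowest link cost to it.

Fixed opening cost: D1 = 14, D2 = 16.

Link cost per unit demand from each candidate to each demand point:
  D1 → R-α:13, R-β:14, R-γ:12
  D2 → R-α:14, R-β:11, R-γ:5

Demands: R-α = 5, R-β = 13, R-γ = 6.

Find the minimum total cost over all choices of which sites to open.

Open {D2}: assign each demand point to its cheapest open site.
  R-α→D2 5×14=70, R-β→D2 13×11=143, R-γ→D2 6×5=30
  link cost 243, fixed 16 → total 259.
Compare {D1, D2}: link cost 238 + fixed 30 = 268.
Compare {D1}: link cost 319 + fixed 14 = 333.

259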